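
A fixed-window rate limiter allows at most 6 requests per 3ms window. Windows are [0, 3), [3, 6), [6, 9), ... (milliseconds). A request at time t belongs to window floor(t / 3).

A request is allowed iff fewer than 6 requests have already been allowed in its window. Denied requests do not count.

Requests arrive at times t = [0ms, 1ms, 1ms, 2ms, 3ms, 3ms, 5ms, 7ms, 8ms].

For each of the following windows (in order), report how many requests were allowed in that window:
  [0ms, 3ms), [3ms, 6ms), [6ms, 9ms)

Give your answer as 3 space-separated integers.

Processing requests:
  req#1 t=0ms (window 0): ALLOW
  req#2 t=1ms (window 0): ALLOW
  req#3 t=1ms (window 0): ALLOW
  req#4 t=2ms (window 0): ALLOW
  req#5 t=3ms (window 1): ALLOW
  req#6 t=3ms (window 1): ALLOW
  req#7 t=5ms (window 1): ALLOW
  req#8 t=7ms (window 2): ALLOW
  req#9 t=8ms (window 2): ALLOW

Allowed counts by window: 4 3 2

Answer: 4 3 2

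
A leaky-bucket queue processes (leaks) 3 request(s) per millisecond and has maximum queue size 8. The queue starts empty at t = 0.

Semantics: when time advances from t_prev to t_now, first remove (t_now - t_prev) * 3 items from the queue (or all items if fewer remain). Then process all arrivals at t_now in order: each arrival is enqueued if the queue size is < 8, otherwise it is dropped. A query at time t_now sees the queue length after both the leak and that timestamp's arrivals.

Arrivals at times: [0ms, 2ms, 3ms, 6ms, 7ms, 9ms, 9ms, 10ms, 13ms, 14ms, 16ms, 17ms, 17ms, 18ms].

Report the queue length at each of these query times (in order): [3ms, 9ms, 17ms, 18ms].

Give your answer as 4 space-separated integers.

Queue lengths at query times:
  query t=3ms: backlog = 1
  query t=9ms: backlog = 2
  query t=17ms: backlog = 2
  query t=18ms: backlog = 1

Answer: 1 2 2 1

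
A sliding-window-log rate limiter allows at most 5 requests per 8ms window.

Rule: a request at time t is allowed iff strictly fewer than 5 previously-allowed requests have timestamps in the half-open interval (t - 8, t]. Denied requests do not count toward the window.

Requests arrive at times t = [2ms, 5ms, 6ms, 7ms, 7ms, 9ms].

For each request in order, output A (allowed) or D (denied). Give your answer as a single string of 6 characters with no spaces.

Answer: AAAAAD

Derivation:
Tracking allowed requests in the window:
  req#1 t=2ms: ALLOW
  req#2 t=5ms: ALLOW
  req#3 t=6ms: ALLOW
  req#4 t=7ms: ALLOW
  req#5 t=7ms: ALLOW
  req#6 t=9ms: DENY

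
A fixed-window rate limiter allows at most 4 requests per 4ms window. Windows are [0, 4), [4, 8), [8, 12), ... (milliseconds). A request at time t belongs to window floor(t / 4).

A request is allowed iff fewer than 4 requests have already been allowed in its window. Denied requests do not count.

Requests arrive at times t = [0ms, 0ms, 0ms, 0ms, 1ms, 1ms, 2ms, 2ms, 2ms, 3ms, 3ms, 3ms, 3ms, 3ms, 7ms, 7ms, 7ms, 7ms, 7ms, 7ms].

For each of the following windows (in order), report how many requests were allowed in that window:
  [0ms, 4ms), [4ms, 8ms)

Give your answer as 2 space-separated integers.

Answer: 4 4

Derivation:
Processing requests:
  req#1 t=0ms (window 0): ALLOW
  req#2 t=0ms (window 0): ALLOW
  req#3 t=0ms (window 0): ALLOW
  req#4 t=0ms (window 0): ALLOW
  req#5 t=1ms (window 0): DENY
  req#6 t=1ms (window 0): DENY
  req#7 t=2ms (window 0): DENY
  req#8 t=2ms (window 0): DENY
  req#9 t=2ms (window 0): DENY
  req#10 t=3ms (window 0): DENY
  req#11 t=3ms (window 0): DENY
  req#12 t=3ms (window 0): DENY
  req#13 t=3ms (window 0): DENY
  req#14 t=3ms (window 0): DENY
  req#15 t=7ms (window 1): ALLOW
  req#16 t=7ms (window 1): ALLOW
  req#17 t=7ms (window 1): ALLOW
  req#18 t=7ms (window 1): ALLOW
  req#19 t=7ms (window 1): DENY
  req#20 t=7ms (window 1): DENY

Allowed counts by window: 4 4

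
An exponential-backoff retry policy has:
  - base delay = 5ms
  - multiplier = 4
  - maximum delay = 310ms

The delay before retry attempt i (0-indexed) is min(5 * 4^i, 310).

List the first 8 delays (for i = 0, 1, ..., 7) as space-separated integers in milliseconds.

Computing each delay:
  i=0: min(5*4^0, 310) = 5
  i=1: min(5*4^1, 310) = 20
  i=2: min(5*4^2, 310) = 80
  i=3: min(5*4^3, 310) = 310
  i=4: min(5*4^4, 310) = 310
  i=5: min(5*4^5, 310) = 310
  i=6: min(5*4^6, 310) = 310
  i=7: min(5*4^7, 310) = 310

Answer: 5 20 80 310 310 310 310 310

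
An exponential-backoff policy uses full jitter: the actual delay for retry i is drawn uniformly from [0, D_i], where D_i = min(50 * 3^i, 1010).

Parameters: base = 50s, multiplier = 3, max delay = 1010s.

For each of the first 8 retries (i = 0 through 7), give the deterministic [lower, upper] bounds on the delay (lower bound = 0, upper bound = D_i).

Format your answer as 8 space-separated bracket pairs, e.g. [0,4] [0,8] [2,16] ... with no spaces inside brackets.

Answer: [0,50] [0,150] [0,450] [0,1010] [0,1010] [0,1010] [0,1010] [0,1010]

Derivation:
Computing bounds per retry:
  i=0: D_i=min(50*3^0,1010)=50, bounds=[0,50]
  i=1: D_i=min(50*3^1,1010)=150, bounds=[0,150]
  i=2: D_i=min(50*3^2,1010)=450, bounds=[0,450]
  i=3: D_i=min(50*3^3,1010)=1010, bounds=[0,1010]
  i=4: D_i=min(50*3^4,1010)=1010, bounds=[0,1010]
  i=5: D_i=min(50*3^5,1010)=1010, bounds=[0,1010]
  i=6: D_i=min(50*3^6,1010)=1010, bounds=[0,1010]
  i=7: D_i=min(50*3^7,1010)=1010, bounds=[0,1010]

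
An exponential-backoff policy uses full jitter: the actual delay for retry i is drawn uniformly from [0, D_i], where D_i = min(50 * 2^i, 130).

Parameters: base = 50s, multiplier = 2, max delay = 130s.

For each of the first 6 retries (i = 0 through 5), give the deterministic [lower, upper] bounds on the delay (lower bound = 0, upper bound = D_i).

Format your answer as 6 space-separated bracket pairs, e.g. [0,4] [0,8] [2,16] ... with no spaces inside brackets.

Computing bounds per retry:
  i=0: D_i=min(50*2^0,130)=50, bounds=[0,50]
  i=1: D_i=min(50*2^1,130)=100, bounds=[0,100]
  i=2: D_i=min(50*2^2,130)=130, bounds=[0,130]
  i=3: D_i=min(50*2^3,130)=130, bounds=[0,130]
  i=4: D_i=min(50*2^4,130)=130, bounds=[0,130]
  i=5: D_i=min(50*2^5,130)=130, bounds=[0,130]

Answer: [0,50] [0,100] [0,130] [0,130] [0,130] [0,130]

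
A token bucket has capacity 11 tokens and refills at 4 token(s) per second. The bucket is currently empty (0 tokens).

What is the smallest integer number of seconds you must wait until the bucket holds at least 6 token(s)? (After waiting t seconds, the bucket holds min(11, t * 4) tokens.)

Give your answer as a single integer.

Answer: 2

Derivation:
Need t * 4 >= 6, so t >= 6/4.
Smallest integer t = ceil(6/4) = 2.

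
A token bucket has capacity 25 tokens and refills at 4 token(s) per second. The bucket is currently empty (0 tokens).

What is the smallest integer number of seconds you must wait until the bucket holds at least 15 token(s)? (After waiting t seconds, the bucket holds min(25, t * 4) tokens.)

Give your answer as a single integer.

Need t * 4 >= 15, so t >= 15/4.
Smallest integer t = ceil(15/4) = 4.

Answer: 4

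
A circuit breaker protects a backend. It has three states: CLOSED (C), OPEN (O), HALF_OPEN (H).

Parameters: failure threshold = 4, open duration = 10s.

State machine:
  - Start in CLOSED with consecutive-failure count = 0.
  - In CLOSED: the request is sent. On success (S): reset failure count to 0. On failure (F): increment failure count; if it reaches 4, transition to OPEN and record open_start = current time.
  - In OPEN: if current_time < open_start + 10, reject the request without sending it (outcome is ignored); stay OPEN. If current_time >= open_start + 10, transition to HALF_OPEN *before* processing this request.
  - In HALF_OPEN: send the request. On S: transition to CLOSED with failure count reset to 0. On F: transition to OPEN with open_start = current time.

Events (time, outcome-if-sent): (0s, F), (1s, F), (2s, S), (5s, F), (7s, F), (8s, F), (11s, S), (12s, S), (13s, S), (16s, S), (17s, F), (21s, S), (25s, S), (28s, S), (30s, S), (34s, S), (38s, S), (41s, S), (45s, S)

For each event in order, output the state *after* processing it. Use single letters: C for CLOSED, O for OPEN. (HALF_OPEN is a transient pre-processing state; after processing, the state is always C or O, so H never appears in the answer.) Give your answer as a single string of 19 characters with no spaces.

Answer: CCCCCCCCCCCCCCCCCCC

Derivation:
State after each event:
  event#1 t=0s outcome=F: state=CLOSED
  event#2 t=1s outcome=F: state=CLOSED
  event#3 t=2s outcome=S: state=CLOSED
  event#4 t=5s outcome=F: state=CLOSED
  event#5 t=7s outcome=F: state=CLOSED
  event#6 t=8s outcome=F: state=CLOSED
  event#7 t=11s outcome=S: state=CLOSED
  event#8 t=12s outcome=S: state=CLOSED
  event#9 t=13s outcome=S: state=CLOSED
  event#10 t=16s outcome=S: state=CLOSED
  event#11 t=17s outcome=F: state=CLOSED
  event#12 t=21s outcome=S: state=CLOSED
  event#13 t=25s outcome=S: state=CLOSED
  event#14 t=28s outcome=S: state=CLOSED
  event#15 t=30s outcome=S: state=CLOSED
  event#16 t=34s outcome=S: state=CLOSED
  event#17 t=38s outcome=S: state=CLOSED
  event#18 t=41s outcome=S: state=CLOSED
  event#19 t=45s outcome=S: state=CLOSED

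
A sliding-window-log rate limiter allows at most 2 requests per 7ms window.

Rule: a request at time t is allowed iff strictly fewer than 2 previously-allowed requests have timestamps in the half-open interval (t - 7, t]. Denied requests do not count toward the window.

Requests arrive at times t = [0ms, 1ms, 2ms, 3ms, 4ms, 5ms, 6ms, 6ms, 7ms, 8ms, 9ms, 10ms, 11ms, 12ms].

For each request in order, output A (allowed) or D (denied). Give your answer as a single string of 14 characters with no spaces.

Answer: AADDDDDDAADDDD

Derivation:
Tracking allowed requests in the window:
  req#1 t=0ms: ALLOW
  req#2 t=1ms: ALLOW
  req#3 t=2ms: DENY
  req#4 t=3ms: DENY
  req#5 t=4ms: DENY
  req#6 t=5ms: DENY
  req#7 t=6ms: DENY
  req#8 t=6ms: DENY
  req#9 t=7ms: ALLOW
  req#10 t=8ms: ALLOW
  req#11 t=9ms: DENY
  req#12 t=10ms: DENY
  req#13 t=11ms: DENY
  req#14 t=12ms: DENY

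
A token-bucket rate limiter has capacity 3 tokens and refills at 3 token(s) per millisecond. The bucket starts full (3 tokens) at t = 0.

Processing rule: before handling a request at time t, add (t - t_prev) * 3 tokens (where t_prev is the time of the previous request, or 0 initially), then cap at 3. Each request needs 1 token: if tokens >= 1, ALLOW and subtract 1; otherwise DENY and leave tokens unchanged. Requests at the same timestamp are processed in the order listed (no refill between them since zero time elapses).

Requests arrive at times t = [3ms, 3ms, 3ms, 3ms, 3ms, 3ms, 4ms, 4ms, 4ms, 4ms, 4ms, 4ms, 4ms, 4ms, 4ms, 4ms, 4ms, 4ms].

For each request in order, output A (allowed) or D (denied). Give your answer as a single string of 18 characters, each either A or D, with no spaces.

Simulating step by step:
  req#1 t=3ms: ALLOW
  req#2 t=3ms: ALLOW
  req#3 t=3ms: ALLOW
  req#4 t=3ms: DENY
  req#5 t=3ms: DENY
  req#6 t=3ms: DENY
  req#7 t=4ms: ALLOW
  req#8 t=4ms: ALLOW
  req#9 t=4ms: ALLOW
  req#10 t=4ms: DENY
  req#11 t=4ms: DENY
  req#12 t=4ms: DENY
  req#13 t=4ms: DENY
  req#14 t=4ms: DENY
  req#15 t=4ms: DENY
  req#16 t=4ms: DENY
  req#17 t=4ms: DENY
  req#18 t=4ms: DENY

Answer: AAADDDAAADDDDDDDDD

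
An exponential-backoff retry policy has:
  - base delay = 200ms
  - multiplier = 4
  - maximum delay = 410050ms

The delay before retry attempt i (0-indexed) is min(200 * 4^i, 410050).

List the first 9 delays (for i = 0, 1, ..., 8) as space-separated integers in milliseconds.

Answer: 200 800 3200 12800 51200 204800 410050 410050 410050

Derivation:
Computing each delay:
  i=0: min(200*4^0, 410050) = 200
  i=1: min(200*4^1, 410050) = 800
  i=2: min(200*4^2, 410050) = 3200
  i=3: min(200*4^3, 410050) = 12800
  i=4: min(200*4^4, 410050) = 51200
  i=5: min(200*4^5, 410050) = 204800
  i=6: min(200*4^6, 410050) = 410050
  i=7: min(200*4^7, 410050) = 410050
  i=8: min(200*4^8, 410050) = 410050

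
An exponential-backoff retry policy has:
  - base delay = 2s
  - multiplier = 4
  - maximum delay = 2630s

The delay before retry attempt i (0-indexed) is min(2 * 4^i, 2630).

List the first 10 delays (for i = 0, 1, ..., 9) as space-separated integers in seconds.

Answer: 2 8 32 128 512 2048 2630 2630 2630 2630

Derivation:
Computing each delay:
  i=0: min(2*4^0, 2630) = 2
  i=1: min(2*4^1, 2630) = 8
  i=2: min(2*4^2, 2630) = 32
  i=3: min(2*4^3, 2630) = 128
  i=4: min(2*4^4, 2630) = 512
  i=5: min(2*4^5, 2630) = 2048
  i=6: min(2*4^6, 2630) = 2630
  i=7: min(2*4^7, 2630) = 2630
  i=8: min(2*4^8, 2630) = 2630
  i=9: min(2*4^9, 2630) = 2630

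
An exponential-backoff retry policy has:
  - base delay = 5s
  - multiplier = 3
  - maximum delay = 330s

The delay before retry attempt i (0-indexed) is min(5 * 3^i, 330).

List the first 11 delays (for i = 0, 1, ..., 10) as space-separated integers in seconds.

Computing each delay:
  i=0: min(5*3^0, 330) = 5
  i=1: min(5*3^1, 330) = 15
  i=2: min(5*3^2, 330) = 45
  i=3: min(5*3^3, 330) = 135
  i=4: min(5*3^4, 330) = 330
  i=5: min(5*3^5, 330) = 330
  i=6: min(5*3^6, 330) = 330
  i=7: min(5*3^7, 330) = 330
  i=8: min(5*3^8, 330) = 330
  i=9: min(5*3^9, 330) = 330
  i=10: min(5*3^10, 330) = 330

Answer: 5 15 45 135 330 330 330 330 330 330 330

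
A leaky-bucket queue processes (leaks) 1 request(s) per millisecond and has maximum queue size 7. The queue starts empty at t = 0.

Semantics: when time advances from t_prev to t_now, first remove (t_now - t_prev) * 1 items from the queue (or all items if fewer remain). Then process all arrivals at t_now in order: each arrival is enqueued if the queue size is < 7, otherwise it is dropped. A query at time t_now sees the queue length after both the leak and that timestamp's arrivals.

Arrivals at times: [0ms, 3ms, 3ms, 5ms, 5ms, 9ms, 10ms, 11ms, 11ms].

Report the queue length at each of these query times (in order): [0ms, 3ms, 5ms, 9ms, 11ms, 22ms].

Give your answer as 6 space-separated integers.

Answer: 1 2 2 1 2 0

Derivation:
Queue lengths at query times:
  query t=0ms: backlog = 1
  query t=3ms: backlog = 2
  query t=5ms: backlog = 2
  query t=9ms: backlog = 1
  query t=11ms: backlog = 2
  query t=22ms: backlog = 0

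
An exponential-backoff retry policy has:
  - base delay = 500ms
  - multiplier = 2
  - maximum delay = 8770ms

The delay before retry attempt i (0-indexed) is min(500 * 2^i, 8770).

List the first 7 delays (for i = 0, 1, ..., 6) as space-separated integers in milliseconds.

Computing each delay:
  i=0: min(500*2^0, 8770) = 500
  i=1: min(500*2^1, 8770) = 1000
  i=2: min(500*2^2, 8770) = 2000
  i=3: min(500*2^3, 8770) = 4000
  i=4: min(500*2^4, 8770) = 8000
  i=5: min(500*2^5, 8770) = 8770
  i=6: min(500*2^6, 8770) = 8770

Answer: 500 1000 2000 4000 8000 8770 8770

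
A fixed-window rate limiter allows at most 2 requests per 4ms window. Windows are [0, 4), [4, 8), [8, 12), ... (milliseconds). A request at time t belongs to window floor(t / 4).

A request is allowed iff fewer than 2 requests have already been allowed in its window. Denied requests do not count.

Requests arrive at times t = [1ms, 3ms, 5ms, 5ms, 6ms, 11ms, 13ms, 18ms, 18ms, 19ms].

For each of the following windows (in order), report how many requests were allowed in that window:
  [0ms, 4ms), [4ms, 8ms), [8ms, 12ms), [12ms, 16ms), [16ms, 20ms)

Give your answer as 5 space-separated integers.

Answer: 2 2 1 1 2

Derivation:
Processing requests:
  req#1 t=1ms (window 0): ALLOW
  req#2 t=3ms (window 0): ALLOW
  req#3 t=5ms (window 1): ALLOW
  req#4 t=5ms (window 1): ALLOW
  req#5 t=6ms (window 1): DENY
  req#6 t=11ms (window 2): ALLOW
  req#7 t=13ms (window 3): ALLOW
  req#8 t=18ms (window 4): ALLOW
  req#9 t=18ms (window 4): ALLOW
  req#10 t=19ms (window 4): DENY

Allowed counts by window: 2 2 1 1 2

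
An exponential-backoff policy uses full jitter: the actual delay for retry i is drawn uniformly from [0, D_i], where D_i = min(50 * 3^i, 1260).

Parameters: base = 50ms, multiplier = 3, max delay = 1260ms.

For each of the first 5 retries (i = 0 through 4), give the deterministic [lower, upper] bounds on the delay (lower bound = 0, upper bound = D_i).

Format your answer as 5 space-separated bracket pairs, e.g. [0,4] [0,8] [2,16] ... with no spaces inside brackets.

Computing bounds per retry:
  i=0: D_i=min(50*3^0,1260)=50, bounds=[0,50]
  i=1: D_i=min(50*3^1,1260)=150, bounds=[0,150]
  i=2: D_i=min(50*3^2,1260)=450, bounds=[0,450]
  i=3: D_i=min(50*3^3,1260)=1260, bounds=[0,1260]
  i=4: D_i=min(50*3^4,1260)=1260, bounds=[0,1260]

Answer: [0,50] [0,150] [0,450] [0,1260] [0,1260]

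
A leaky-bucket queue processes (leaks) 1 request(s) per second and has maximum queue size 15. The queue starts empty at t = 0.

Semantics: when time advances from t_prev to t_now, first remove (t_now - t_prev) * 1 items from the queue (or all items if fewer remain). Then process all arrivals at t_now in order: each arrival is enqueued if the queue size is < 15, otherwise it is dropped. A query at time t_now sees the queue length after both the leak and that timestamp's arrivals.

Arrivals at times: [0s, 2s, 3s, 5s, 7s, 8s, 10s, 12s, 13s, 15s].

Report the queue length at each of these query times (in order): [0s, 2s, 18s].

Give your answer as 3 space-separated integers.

Answer: 1 1 0

Derivation:
Queue lengths at query times:
  query t=0s: backlog = 1
  query t=2s: backlog = 1
  query t=18s: backlog = 0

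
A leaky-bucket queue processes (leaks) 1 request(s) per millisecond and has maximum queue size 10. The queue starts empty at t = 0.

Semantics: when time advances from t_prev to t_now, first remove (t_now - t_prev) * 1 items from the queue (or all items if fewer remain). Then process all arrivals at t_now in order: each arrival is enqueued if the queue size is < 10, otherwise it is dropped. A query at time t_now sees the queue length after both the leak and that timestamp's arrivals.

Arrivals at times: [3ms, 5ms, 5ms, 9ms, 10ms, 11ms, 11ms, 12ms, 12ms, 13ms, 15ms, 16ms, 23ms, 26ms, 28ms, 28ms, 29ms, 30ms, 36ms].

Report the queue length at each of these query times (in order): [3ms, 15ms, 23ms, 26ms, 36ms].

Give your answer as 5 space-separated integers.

Answer: 1 2 1 1 1

Derivation:
Queue lengths at query times:
  query t=3ms: backlog = 1
  query t=15ms: backlog = 2
  query t=23ms: backlog = 1
  query t=26ms: backlog = 1
  query t=36ms: backlog = 1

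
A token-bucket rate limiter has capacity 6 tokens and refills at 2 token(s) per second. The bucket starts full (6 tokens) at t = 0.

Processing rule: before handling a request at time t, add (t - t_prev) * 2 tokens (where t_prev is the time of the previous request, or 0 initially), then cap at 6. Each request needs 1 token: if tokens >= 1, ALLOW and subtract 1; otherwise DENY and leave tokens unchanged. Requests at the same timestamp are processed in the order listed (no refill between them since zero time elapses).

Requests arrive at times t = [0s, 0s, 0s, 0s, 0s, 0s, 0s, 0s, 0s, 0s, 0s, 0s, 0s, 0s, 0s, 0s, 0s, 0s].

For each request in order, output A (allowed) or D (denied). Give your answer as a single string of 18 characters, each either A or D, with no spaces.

Simulating step by step:
  req#1 t=0s: ALLOW
  req#2 t=0s: ALLOW
  req#3 t=0s: ALLOW
  req#4 t=0s: ALLOW
  req#5 t=0s: ALLOW
  req#6 t=0s: ALLOW
  req#7 t=0s: DENY
  req#8 t=0s: DENY
  req#9 t=0s: DENY
  req#10 t=0s: DENY
  req#11 t=0s: DENY
  req#12 t=0s: DENY
  req#13 t=0s: DENY
  req#14 t=0s: DENY
  req#15 t=0s: DENY
  req#16 t=0s: DENY
  req#17 t=0s: DENY
  req#18 t=0s: DENY

Answer: AAAAAADDDDDDDDDDDD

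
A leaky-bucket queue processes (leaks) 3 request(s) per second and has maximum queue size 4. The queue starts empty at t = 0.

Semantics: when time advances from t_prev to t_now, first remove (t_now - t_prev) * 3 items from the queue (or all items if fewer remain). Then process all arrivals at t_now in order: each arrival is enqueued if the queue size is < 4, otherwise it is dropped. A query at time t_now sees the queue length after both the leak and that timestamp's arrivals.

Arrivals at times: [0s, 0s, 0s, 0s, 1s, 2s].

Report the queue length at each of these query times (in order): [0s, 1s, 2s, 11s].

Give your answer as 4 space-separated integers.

Queue lengths at query times:
  query t=0s: backlog = 4
  query t=1s: backlog = 2
  query t=2s: backlog = 1
  query t=11s: backlog = 0

Answer: 4 2 1 0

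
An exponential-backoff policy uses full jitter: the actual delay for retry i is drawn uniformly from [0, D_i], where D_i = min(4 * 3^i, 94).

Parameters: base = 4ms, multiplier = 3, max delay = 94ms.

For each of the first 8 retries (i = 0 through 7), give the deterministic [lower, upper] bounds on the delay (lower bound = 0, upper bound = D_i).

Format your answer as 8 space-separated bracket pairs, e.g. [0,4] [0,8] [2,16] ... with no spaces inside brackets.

Answer: [0,4] [0,12] [0,36] [0,94] [0,94] [0,94] [0,94] [0,94]

Derivation:
Computing bounds per retry:
  i=0: D_i=min(4*3^0,94)=4, bounds=[0,4]
  i=1: D_i=min(4*3^1,94)=12, bounds=[0,12]
  i=2: D_i=min(4*3^2,94)=36, bounds=[0,36]
  i=3: D_i=min(4*3^3,94)=94, bounds=[0,94]
  i=4: D_i=min(4*3^4,94)=94, bounds=[0,94]
  i=5: D_i=min(4*3^5,94)=94, bounds=[0,94]
  i=6: D_i=min(4*3^6,94)=94, bounds=[0,94]
  i=7: D_i=min(4*3^7,94)=94, bounds=[0,94]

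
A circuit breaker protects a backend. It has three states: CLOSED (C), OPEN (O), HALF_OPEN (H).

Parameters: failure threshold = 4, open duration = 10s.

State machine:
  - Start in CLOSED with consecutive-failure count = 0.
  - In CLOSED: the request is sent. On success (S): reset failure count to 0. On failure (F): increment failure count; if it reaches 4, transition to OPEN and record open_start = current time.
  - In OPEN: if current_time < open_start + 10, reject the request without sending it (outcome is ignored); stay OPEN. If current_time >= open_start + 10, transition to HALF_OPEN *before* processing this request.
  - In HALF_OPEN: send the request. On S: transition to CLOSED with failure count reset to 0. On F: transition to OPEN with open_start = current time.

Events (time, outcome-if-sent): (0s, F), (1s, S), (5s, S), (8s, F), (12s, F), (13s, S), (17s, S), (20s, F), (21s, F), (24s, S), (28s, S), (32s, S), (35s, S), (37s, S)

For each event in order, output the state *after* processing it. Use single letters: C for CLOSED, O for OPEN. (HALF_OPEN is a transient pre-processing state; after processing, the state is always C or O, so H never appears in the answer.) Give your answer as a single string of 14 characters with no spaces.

Answer: CCCCCCCCCCCCCC

Derivation:
State after each event:
  event#1 t=0s outcome=F: state=CLOSED
  event#2 t=1s outcome=S: state=CLOSED
  event#3 t=5s outcome=S: state=CLOSED
  event#4 t=8s outcome=F: state=CLOSED
  event#5 t=12s outcome=F: state=CLOSED
  event#6 t=13s outcome=S: state=CLOSED
  event#7 t=17s outcome=S: state=CLOSED
  event#8 t=20s outcome=F: state=CLOSED
  event#9 t=21s outcome=F: state=CLOSED
  event#10 t=24s outcome=S: state=CLOSED
  event#11 t=28s outcome=S: state=CLOSED
  event#12 t=32s outcome=S: state=CLOSED
  event#13 t=35s outcome=S: state=CLOSED
  event#14 t=37s outcome=S: state=CLOSED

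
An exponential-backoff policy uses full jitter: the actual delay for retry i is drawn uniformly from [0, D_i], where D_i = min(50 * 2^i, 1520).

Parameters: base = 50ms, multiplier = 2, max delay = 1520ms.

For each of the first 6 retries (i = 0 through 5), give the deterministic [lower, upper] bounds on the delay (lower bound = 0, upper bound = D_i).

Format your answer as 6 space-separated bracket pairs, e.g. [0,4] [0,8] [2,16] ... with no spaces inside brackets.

Computing bounds per retry:
  i=0: D_i=min(50*2^0,1520)=50, bounds=[0,50]
  i=1: D_i=min(50*2^1,1520)=100, bounds=[0,100]
  i=2: D_i=min(50*2^2,1520)=200, bounds=[0,200]
  i=3: D_i=min(50*2^3,1520)=400, bounds=[0,400]
  i=4: D_i=min(50*2^4,1520)=800, bounds=[0,800]
  i=5: D_i=min(50*2^5,1520)=1520, bounds=[0,1520]

Answer: [0,50] [0,100] [0,200] [0,400] [0,800] [0,1520]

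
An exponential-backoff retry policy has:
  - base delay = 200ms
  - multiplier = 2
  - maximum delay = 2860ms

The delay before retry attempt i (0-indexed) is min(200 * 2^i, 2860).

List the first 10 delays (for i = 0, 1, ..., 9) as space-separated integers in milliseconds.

Computing each delay:
  i=0: min(200*2^0, 2860) = 200
  i=1: min(200*2^1, 2860) = 400
  i=2: min(200*2^2, 2860) = 800
  i=3: min(200*2^3, 2860) = 1600
  i=4: min(200*2^4, 2860) = 2860
  i=5: min(200*2^5, 2860) = 2860
  i=6: min(200*2^6, 2860) = 2860
  i=7: min(200*2^7, 2860) = 2860
  i=8: min(200*2^8, 2860) = 2860
  i=9: min(200*2^9, 2860) = 2860

Answer: 200 400 800 1600 2860 2860 2860 2860 2860 2860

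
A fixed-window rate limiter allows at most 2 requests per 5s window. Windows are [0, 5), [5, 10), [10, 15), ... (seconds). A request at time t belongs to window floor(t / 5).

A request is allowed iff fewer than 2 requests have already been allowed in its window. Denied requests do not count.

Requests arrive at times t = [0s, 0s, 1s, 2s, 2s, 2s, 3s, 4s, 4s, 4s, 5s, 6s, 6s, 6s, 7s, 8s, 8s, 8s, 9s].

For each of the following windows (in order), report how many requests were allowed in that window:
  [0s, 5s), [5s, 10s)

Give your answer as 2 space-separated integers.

Processing requests:
  req#1 t=0s (window 0): ALLOW
  req#2 t=0s (window 0): ALLOW
  req#3 t=1s (window 0): DENY
  req#4 t=2s (window 0): DENY
  req#5 t=2s (window 0): DENY
  req#6 t=2s (window 0): DENY
  req#7 t=3s (window 0): DENY
  req#8 t=4s (window 0): DENY
  req#9 t=4s (window 0): DENY
  req#10 t=4s (window 0): DENY
  req#11 t=5s (window 1): ALLOW
  req#12 t=6s (window 1): ALLOW
  req#13 t=6s (window 1): DENY
  req#14 t=6s (window 1): DENY
  req#15 t=7s (window 1): DENY
  req#16 t=8s (window 1): DENY
  req#17 t=8s (window 1): DENY
  req#18 t=8s (window 1): DENY
  req#19 t=9s (window 1): DENY

Allowed counts by window: 2 2

Answer: 2 2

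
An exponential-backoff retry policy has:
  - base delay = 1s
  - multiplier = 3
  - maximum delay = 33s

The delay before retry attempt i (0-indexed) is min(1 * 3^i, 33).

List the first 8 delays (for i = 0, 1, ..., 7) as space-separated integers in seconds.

Answer: 1 3 9 27 33 33 33 33

Derivation:
Computing each delay:
  i=0: min(1*3^0, 33) = 1
  i=1: min(1*3^1, 33) = 3
  i=2: min(1*3^2, 33) = 9
  i=3: min(1*3^3, 33) = 27
  i=4: min(1*3^4, 33) = 33
  i=5: min(1*3^5, 33) = 33
  i=6: min(1*3^6, 33) = 33
  i=7: min(1*3^7, 33) = 33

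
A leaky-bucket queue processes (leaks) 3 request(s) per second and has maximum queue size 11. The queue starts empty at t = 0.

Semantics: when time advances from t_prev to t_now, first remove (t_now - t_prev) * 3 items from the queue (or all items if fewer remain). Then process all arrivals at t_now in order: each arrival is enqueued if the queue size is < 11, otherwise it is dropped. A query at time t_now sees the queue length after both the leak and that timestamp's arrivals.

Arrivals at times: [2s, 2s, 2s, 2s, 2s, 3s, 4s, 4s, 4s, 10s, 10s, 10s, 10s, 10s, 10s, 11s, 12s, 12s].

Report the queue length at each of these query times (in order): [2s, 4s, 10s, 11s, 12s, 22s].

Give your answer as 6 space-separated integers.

Queue lengths at query times:
  query t=2s: backlog = 5
  query t=4s: backlog = 3
  query t=10s: backlog = 6
  query t=11s: backlog = 4
  query t=12s: backlog = 3
  query t=22s: backlog = 0

Answer: 5 3 6 4 3 0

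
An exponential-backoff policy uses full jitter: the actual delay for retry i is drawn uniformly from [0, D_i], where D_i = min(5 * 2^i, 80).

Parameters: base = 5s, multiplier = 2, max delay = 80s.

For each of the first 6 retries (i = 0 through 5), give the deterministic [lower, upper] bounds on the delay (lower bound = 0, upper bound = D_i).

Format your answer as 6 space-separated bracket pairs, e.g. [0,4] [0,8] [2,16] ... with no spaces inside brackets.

Computing bounds per retry:
  i=0: D_i=min(5*2^0,80)=5, bounds=[0,5]
  i=1: D_i=min(5*2^1,80)=10, bounds=[0,10]
  i=2: D_i=min(5*2^2,80)=20, bounds=[0,20]
  i=3: D_i=min(5*2^3,80)=40, bounds=[0,40]
  i=4: D_i=min(5*2^4,80)=80, bounds=[0,80]
  i=5: D_i=min(5*2^5,80)=80, bounds=[0,80]

Answer: [0,5] [0,10] [0,20] [0,40] [0,80] [0,80]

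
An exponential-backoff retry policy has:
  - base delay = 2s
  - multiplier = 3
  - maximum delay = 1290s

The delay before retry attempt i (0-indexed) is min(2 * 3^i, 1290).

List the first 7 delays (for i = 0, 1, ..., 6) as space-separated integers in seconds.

Answer: 2 6 18 54 162 486 1290

Derivation:
Computing each delay:
  i=0: min(2*3^0, 1290) = 2
  i=1: min(2*3^1, 1290) = 6
  i=2: min(2*3^2, 1290) = 18
  i=3: min(2*3^3, 1290) = 54
  i=4: min(2*3^4, 1290) = 162
  i=5: min(2*3^5, 1290) = 486
  i=6: min(2*3^6, 1290) = 1290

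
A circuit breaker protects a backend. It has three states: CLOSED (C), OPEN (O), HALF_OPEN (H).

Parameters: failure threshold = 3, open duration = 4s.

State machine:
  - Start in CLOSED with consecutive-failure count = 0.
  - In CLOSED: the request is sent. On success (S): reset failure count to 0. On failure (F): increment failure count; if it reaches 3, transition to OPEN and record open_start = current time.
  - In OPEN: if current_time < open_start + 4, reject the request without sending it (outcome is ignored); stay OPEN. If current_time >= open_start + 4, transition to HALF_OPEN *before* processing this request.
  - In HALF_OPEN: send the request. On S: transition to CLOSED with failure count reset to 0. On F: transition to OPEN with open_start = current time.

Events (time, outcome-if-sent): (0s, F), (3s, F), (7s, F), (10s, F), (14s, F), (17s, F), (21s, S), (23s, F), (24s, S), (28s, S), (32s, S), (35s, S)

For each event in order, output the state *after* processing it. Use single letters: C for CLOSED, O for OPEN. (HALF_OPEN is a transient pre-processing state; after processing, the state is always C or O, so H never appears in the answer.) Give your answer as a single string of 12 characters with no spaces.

Answer: CCOOOOCCCCCC

Derivation:
State after each event:
  event#1 t=0s outcome=F: state=CLOSED
  event#2 t=3s outcome=F: state=CLOSED
  event#3 t=7s outcome=F: state=OPEN
  event#4 t=10s outcome=F: state=OPEN
  event#5 t=14s outcome=F: state=OPEN
  event#6 t=17s outcome=F: state=OPEN
  event#7 t=21s outcome=S: state=CLOSED
  event#8 t=23s outcome=F: state=CLOSED
  event#9 t=24s outcome=S: state=CLOSED
  event#10 t=28s outcome=S: state=CLOSED
  event#11 t=32s outcome=S: state=CLOSED
  event#12 t=35s outcome=S: state=CLOSED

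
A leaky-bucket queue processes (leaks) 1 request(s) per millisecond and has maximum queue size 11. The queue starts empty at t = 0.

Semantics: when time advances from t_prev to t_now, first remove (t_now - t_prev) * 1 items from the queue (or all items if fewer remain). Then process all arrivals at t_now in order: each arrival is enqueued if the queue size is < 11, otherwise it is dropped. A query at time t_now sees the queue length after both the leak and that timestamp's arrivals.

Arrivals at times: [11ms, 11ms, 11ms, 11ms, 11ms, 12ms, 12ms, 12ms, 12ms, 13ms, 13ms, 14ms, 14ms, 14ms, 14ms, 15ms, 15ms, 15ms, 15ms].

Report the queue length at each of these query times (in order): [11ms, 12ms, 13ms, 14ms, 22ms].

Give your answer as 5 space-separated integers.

Answer: 5 8 9 11 4

Derivation:
Queue lengths at query times:
  query t=11ms: backlog = 5
  query t=12ms: backlog = 8
  query t=13ms: backlog = 9
  query t=14ms: backlog = 11
  query t=22ms: backlog = 4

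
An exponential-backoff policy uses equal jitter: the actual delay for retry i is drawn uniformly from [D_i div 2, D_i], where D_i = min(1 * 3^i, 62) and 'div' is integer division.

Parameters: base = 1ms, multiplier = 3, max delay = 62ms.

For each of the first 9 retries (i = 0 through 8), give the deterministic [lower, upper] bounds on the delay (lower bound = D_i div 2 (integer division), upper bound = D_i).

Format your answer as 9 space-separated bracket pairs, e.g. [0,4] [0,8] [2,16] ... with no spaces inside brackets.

Answer: [0,1] [1,3] [4,9] [13,27] [31,62] [31,62] [31,62] [31,62] [31,62]

Derivation:
Computing bounds per retry:
  i=0: D_i=min(1*3^0,62)=1, bounds=[0,1]
  i=1: D_i=min(1*3^1,62)=3, bounds=[1,3]
  i=2: D_i=min(1*3^2,62)=9, bounds=[4,9]
  i=3: D_i=min(1*3^3,62)=27, bounds=[13,27]
  i=4: D_i=min(1*3^4,62)=62, bounds=[31,62]
  i=5: D_i=min(1*3^5,62)=62, bounds=[31,62]
  i=6: D_i=min(1*3^6,62)=62, bounds=[31,62]
  i=7: D_i=min(1*3^7,62)=62, bounds=[31,62]
  i=8: D_i=min(1*3^8,62)=62, bounds=[31,62]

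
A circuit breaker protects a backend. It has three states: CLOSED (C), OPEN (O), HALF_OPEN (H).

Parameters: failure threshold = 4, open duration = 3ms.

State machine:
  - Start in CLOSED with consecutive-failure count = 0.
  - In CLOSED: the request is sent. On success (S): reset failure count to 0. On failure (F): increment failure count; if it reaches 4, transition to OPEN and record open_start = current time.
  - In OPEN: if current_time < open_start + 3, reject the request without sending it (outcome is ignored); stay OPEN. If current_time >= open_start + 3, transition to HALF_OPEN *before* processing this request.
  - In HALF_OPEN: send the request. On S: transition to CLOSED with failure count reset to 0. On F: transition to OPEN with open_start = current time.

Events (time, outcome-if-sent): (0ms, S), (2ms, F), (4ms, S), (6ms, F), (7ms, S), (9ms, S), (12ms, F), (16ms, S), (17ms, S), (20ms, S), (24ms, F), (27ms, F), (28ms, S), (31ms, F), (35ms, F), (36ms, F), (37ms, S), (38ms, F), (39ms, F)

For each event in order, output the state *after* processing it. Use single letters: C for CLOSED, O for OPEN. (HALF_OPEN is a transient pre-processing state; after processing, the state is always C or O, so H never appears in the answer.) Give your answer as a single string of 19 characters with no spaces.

Answer: CCCCCCCCCCCCCCCCCCC

Derivation:
State after each event:
  event#1 t=0ms outcome=S: state=CLOSED
  event#2 t=2ms outcome=F: state=CLOSED
  event#3 t=4ms outcome=S: state=CLOSED
  event#4 t=6ms outcome=F: state=CLOSED
  event#5 t=7ms outcome=S: state=CLOSED
  event#6 t=9ms outcome=S: state=CLOSED
  event#7 t=12ms outcome=F: state=CLOSED
  event#8 t=16ms outcome=S: state=CLOSED
  event#9 t=17ms outcome=S: state=CLOSED
  event#10 t=20ms outcome=S: state=CLOSED
  event#11 t=24ms outcome=F: state=CLOSED
  event#12 t=27ms outcome=F: state=CLOSED
  event#13 t=28ms outcome=S: state=CLOSED
  event#14 t=31ms outcome=F: state=CLOSED
  event#15 t=35ms outcome=F: state=CLOSED
  event#16 t=36ms outcome=F: state=CLOSED
  event#17 t=37ms outcome=S: state=CLOSED
  event#18 t=38ms outcome=F: state=CLOSED
  event#19 t=39ms outcome=F: state=CLOSED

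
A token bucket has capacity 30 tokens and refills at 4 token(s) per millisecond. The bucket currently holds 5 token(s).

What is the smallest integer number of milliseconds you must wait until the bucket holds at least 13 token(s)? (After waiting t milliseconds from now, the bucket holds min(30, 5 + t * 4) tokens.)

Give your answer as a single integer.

Need 5 + t * 4 >= 13, so t >= 8/4.
Smallest integer t = ceil(8/4) = 2.

Answer: 2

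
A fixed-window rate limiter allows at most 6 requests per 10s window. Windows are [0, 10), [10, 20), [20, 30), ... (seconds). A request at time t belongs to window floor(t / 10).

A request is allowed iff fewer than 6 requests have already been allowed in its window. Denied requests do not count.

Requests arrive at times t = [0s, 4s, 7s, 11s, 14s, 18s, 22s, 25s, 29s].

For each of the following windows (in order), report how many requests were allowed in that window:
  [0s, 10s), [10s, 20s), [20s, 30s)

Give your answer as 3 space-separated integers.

Answer: 3 3 3

Derivation:
Processing requests:
  req#1 t=0s (window 0): ALLOW
  req#2 t=4s (window 0): ALLOW
  req#3 t=7s (window 0): ALLOW
  req#4 t=11s (window 1): ALLOW
  req#5 t=14s (window 1): ALLOW
  req#6 t=18s (window 1): ALLOW
  req#7 t=22s (window 2): ALLOW
  req#8 t=25s (window 2): ALLOW
  req#9 t=29s (window 2): ALLOW

Allowed counts by window: 3 3 3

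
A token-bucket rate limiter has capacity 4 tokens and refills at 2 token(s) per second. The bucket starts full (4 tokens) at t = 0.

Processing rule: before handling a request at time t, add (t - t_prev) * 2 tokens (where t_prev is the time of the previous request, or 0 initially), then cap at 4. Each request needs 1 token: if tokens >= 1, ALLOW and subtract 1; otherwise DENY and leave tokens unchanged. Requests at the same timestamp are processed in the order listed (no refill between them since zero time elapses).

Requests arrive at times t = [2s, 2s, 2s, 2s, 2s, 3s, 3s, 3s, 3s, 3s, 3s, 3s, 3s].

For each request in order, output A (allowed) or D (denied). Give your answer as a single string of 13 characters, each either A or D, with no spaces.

Simulating step by step:
  req#1 t=2s: ALLOW
  req#2 t=2s: ALLOW
  req#3 t=2s: ALLOW
  req#4 t=2s: ALLOW
  req#5 t=2s: DENY
  req#6 t=3s: ALLOW
  req#7 t=3s: ALLOW
  req#8 t=3s: DENY
  req#9 t=3s: DENY
  req#10 t=3s: DENY
  req#11 t=3s: DENY
  req#12 t=3s: DENY
  req#13 t=3s: DENY

Answer: AAAADAADDDDDD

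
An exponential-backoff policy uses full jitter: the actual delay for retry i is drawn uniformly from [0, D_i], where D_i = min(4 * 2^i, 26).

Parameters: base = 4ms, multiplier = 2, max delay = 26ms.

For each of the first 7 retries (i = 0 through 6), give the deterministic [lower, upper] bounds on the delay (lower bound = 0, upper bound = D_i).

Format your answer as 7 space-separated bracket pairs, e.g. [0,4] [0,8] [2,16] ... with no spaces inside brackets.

Answer: [0,4] [0,8] [0,16] [0,26] [0,26] [0,26] [0,26]

Derivation:
Computing bounds per retry:
  i=0: D_i=min(4*2^0,26)=4, bounds=[0,4]
  i=1: D_i=min(4*2^1,26)=8, bounds=[0,8]
  i=2: D_i=min(4*2^2,26)=16, bounds=[0,16]
  i=3: D_i=min(4*2^3,26)=26, bounds=[0,26]
  i=4: D_i=min(4*2^4,26)=26, bounds=[0,26]
  i=5: D_i=min(4*2^5,26)=26, bounds=[0,26]
  i=6: D_i=min(4*2^6,26)=26, bounds=[0,26]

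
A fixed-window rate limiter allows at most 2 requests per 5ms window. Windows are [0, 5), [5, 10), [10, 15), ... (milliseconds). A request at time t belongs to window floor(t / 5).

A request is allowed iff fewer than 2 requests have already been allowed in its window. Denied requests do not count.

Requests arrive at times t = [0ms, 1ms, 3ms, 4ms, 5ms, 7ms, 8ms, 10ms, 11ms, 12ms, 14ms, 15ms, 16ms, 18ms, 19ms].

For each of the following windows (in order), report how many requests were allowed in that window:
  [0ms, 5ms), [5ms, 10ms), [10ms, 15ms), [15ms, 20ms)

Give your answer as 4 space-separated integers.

Answer: 2 2 2 2

Derivation:
Processing requests:
  req#1 t=0ms (window 0): ALLOW
  req#2 t=1ms (window 0): ALLOW
  req#3 t=3ms (window 0): DENY
  req#4 t=4ms (window 0): DENY
  req#5 t=5ms (window 1): ALLOW
  req#6 t=7ms (window 1): ALLOW
  req#7 t=8ms (window 1): DENY
  req#8 t=10ms (window 2): ALLOW
  req#9 t=11ms (window 2): ALLOW
  req#10 t=12ms (window 2): DENY
  req#11 t=14ms (window 2): DENY
  req#12 t=15ms (window 3): ALLOW
  req#13 t=16ms (window 3): ALLOW
  req#14 t=18ms (window 3): DENY
  req#15 t=19ms (window 3): DENY

Allowed counts by window: 2 2 2 2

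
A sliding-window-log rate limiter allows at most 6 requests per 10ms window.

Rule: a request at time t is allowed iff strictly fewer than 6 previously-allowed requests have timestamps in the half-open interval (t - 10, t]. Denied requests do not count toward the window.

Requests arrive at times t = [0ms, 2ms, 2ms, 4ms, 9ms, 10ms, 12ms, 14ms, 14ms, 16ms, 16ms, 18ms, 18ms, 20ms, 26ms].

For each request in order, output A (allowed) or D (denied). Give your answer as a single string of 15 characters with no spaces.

Answer: AAAAAAAAAADDDAA

Derivation:
Tracking allowed requests in the window:
  req#1 t=0ms: ALLOW
  req#2 t=2ms: ALLOW
  req#3 t=2ms: ALLOW
  req#4 t=4ms: ALLOW
  req#5 t=9ms: ALLOW
  req#6 t=10ms: ALLOW
  req#7 t=12ms: ALLOW
  req#8 t=14ms: ALLOW
  req#9 t=14ms: ALLOW
  req#10 t=16ms: ALLOW
  req#11 t=16ms: DENY
  req#12 t=18ms: DENY
  req#13 t=18ms: DENY
  req#14 t=20ms: ALLOW
  req#15 t=26ms: ALLOW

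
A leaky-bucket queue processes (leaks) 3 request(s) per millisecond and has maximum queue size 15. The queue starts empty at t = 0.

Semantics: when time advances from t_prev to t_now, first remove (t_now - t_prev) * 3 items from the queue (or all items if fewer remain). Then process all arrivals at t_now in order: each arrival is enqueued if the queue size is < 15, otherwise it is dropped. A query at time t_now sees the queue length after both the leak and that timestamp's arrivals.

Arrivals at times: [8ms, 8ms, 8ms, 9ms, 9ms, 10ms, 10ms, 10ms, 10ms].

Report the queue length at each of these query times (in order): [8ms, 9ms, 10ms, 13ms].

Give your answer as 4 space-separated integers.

Answer: 3 2 4 0

Derivation:
Queue lengths at query times:
  query t=8ms: backlog = 3
  query t=9ms: backlog = 2
  query t=10ms: backlog = 4
  query t=13ms: backlog = 0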